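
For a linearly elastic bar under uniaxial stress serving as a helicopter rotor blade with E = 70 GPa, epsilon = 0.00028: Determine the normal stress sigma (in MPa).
Model: a linearly elastic bar under uniaxial stress, so sigma = E·epsilon.
Convert to SI units:
  E = 70 GPa = 7 × 10¹⁰ Pa
Substitute:
  sigma = (7 × 10¹⁰) × 0.00028
  sigma = 1.96 × 10⁷ Pa
Convert: sigma = 1.96 × 10⁷ Pa = 19.6 MPa
Final answer: sigma = 19.6 MPa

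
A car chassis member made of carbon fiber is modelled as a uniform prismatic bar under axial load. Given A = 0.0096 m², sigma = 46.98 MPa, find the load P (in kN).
Model: a uniform prismatic bar under axial load, so sigma = P / A.
Solve for P: P = sigma·A.
Convert to SI units:
  sigma = 46.98 MPa = 4.698 × 10⁷ Pa
Substitute:
  P = (4.698 × 10⁷) × 0.0096
  P = 451000 N
Convert: P = 451000 N = 451 kN
Final answer: P = 451 kN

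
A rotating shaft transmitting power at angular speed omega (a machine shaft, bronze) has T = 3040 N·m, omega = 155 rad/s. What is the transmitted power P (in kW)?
Model: a rotating shaft transmitting power at angular speed omega, so P = T·omega.
Substitute:
  P = 3040 × 155
  P = 471200 W
Convert: P = 471200 W = 471.2 kW
Final answer: P = 471.2 kW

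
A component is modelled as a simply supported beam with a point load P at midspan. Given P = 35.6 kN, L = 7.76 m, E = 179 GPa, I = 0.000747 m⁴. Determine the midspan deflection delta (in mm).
Model: a simply supported beam with a point load P at midspan, so delta = (P·L^3) / (48·E·I).
Convert to SI units:
  P = 35.6 kN = 35600 N
  E = 179 GPa = 1.79 × 10¹¹ Pa
Substitute:
  delta = (35600 × 7.76^3) / (48 × (1.79 × 10¹¹) × 0.000747)
  delta = 0.002592 m
Convert: delta = 0.002592 m = 2.592 mm
Final answer: delta = 2.592 mm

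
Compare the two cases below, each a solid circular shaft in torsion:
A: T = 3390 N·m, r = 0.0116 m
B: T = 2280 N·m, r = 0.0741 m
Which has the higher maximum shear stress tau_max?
Model: a solid circular shaft in torsion, so tau_max = (2·T) / (π·r^3) (SI units).
  A: tau_max = (2 × 3390) / (π × 0.0116^3) = 1.383 × 10⁹ Pa = 1383 MPa
  B: tau_max = (2 × 2280) / (π × 0.0741^3) = 3.567 × 10⁶ Pa = 3.567 MPa
1383 MPa > 3.567 MPa, so A is larger.
Final answer: A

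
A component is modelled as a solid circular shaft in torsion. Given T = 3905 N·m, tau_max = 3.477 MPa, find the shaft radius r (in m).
Model: a solid circular shaft in torsion, so tau_max = (2·T) / (π·r^3).
Solve for r: r = ((2·T) / (π·tau_max))^(1/3).
Convert to SI units:
  tau_max = 3.477 MPa = 3.477 × 10⁶ Pa
Substitute:
  r = ((2 × 3905) / (π × (3.477 × 10⁶)))^(1/3)
  r = 0.08942 m
Final answer: r = 0.08942 m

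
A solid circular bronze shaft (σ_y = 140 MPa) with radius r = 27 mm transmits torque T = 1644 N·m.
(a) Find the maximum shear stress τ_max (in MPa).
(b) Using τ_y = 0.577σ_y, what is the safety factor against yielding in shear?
(a) For a solid circular shaft, τ_max = T·r/J with J = π·r^4/2, i.e. τ_max = 2·T / (π·r^3). Convert r = 27 mm = 0.027 m.
  τ_max = (2 × 1644) / (π × 0.027^3) = 5.317 × 10⁷ Pa = 53.17 MPa
(b) τ_y = 0.577 × 140 = 80.78 MPa
  SF = τ_y/τ_max = 80.78 / 53.17 = 1.519
Final answer: (a) τ_max = 53.17 MPa, (b) SF = 1.519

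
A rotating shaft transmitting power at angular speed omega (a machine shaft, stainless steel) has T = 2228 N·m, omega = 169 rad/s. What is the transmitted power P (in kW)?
Model: a rotating shaft transmitting power at angular speed omega, so P = T·omega.
Substitute:
  P = 2228 × 169
  P = 376500 W
Convert: P = 376500 W = 376.5 kW
Final answer: P = 376.5 kW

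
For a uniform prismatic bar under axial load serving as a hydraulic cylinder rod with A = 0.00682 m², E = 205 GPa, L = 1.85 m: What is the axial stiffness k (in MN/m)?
Model: a uniform prismatic bar under axial load, so k = (A·E) / L.
Convert to SI units:
  E = 205 GPa = 2.05 × 10¹¹ Pa
Substitute:
  k = (0.00682 × (2.05 × 10¹¹)) / 1.85
  k = 7.557 × 10⁸ N/m
Convert: k = 7.557 × 10⁸ N/m = 755.7 MN/m
Final answer: k = 755.7 MN/m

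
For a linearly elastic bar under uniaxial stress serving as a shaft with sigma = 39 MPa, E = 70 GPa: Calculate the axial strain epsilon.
Model: a linearly elastic bar under uniaxial stress, so epsilon = sigma / E.
Convert to SI units:
  sigma = 39 MPa = 3.9 × 10⁷ Pa
  E = 70 GPa = 7 × 10¹⁰ Pa
Substitute:
  epsilon = (3.9 × 10⁷) / (7 × 10¹⁰)
  epsilon = 0.0005571
Final answer: epsilon = 0.0005571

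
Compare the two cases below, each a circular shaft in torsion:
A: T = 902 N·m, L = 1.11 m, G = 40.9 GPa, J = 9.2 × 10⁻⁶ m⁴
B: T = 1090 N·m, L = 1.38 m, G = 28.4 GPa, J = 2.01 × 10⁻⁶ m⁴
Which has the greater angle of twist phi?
Model: a circular shaft in torsion, so phi = (T·L) / (G·J) (SI units).
  A: phi = (902 × 1.11) / ((4.09 × 10¹⁰) × (9.2 × 10⁻⁶)) = 0.002661 rad = 0.1525°
  B: phi = (1090 × 1.38) / ((2.84 × 10¹⁰) × (2.01 × 10⁻⁶)) = 0.02635 rad = 1.51°
1.51° > 0.1525°, so B is larger.
Final answer: B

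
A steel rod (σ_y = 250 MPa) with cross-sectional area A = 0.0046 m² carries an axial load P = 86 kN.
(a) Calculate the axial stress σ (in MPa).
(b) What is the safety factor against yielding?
(a) Axial stress σ = P/A. Convert P = 86 kN = 86000 N.
  σ = 86000 / 0.0046 = 1.87 × 10⁷ Pa = 18.7 MPa
(b) Safety factor SF = σ_y/σ = 250 / 18.7 = 13.37
Final answer: (a) σ = 18.7 MPa, (b) SF = 13.37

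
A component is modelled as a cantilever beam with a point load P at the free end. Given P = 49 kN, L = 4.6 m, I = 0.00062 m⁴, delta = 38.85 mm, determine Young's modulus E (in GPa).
Model: a cantilever beam with a point load P at the free end, so delta = (P·L^3) / (3·E·I).
Solve for E: E = (P·L^3) / (3·delta·I).
Convert to SI units:
  P = 49 kN = 49000 N
  delta = 38.85 mm = 0.03885 m
Substitute:
  E = (49000 × 4.6^3) / (3 × 0.03885 × 0.00062)
  E = 6.6 × 10¹⁰ Pa
Convert: E = 6.6 × 10¹⁰ Pa = 66 GPa
Final answer: E = 66 GPa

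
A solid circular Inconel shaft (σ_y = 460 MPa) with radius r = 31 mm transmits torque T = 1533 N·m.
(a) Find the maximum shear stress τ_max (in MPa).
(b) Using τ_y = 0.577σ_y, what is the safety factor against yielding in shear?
(a) For a solid circular shaft, τ_max = T·r/J with J = π·r^4/2, i.e. τ_max = 2·T / (π·r^3). Convert r = 31 mm = 0.031 m.
  τ_max = (2 × 1533) / (π × 0.031^3) = 3.276 × 10⁷ Pa = 32.76 MPa
(b) τ_y = 0.577 × 460 = 265.42 MPa
  SF = τ_y/τ_max = 265.42 / 32.76 = 8.102
Final answer: (a) τ_max = 32.76 MPa, (b) SF = 8.102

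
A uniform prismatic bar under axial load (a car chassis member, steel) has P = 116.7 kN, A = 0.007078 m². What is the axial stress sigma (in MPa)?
Model: a uniform prismatic bar under axial load, so sigma = P / A.
Convert to SI units:
  P = 116.7 kN = 116700 N
Substitute:
  sigma = 116700 / 0.007078
  sigma = 1.649 × 10⁷ Pa
Convert: sigma = 1.649 × 10⁷ Pa = 16.49 MPa
Final answer: sigma = 16.49 MPa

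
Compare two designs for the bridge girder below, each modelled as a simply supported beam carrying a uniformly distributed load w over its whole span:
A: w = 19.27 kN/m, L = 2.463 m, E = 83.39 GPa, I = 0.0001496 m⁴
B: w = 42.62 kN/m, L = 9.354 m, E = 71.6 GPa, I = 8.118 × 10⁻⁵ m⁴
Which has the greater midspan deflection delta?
Model: a simply supported beam carrying a uniformly distributed load w over its whole span, so delta = (5·w·L^4) / (384·E·I) (SI units).
  A: delta = (5 × 19270 × 2.463^4) / (384 × (8.339 × 10¹⁰) × 0.0001496) = 0.0007402 m = 0.7402 mm
  B: delta = (5 × 42620 × 9.354^4) / (384 × (7.16 × 10¹⁰) × (8.118 × 10⁻⁵)) = 0.7309 m = 730.9 mm
730.9 mm > 0.7402 mm, so B is larger.
Final answer: B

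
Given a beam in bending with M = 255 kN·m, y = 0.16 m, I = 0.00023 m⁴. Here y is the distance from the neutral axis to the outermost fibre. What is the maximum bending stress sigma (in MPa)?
Model: a beam in bending, so sigma = (M·y) / I.
Convert to SI units:
  M = 255 kN·m = 255000 N·m
Substitute:
  sigma = (255000 × 0.16) / 0.00023
  sigma = 1.774 × 10⁸ Pa
Convert: sigma = 1.774 × 10⁸ Pa = 177.4 MPa
Final answer: sigma = 177.4 MPa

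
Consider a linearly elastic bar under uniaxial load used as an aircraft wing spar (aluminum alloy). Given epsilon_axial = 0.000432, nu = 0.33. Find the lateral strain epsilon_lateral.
Model: a linearly elastic bar under uniaxial load, so epsilon_lateral = -nu·epsilon_axial.
Substitute:
  epsilon_lateral = -(0.33 × 0.000432)
  epsilon_lateral = -0.0001426
Final answer: epsilon_lateral = -0.0001426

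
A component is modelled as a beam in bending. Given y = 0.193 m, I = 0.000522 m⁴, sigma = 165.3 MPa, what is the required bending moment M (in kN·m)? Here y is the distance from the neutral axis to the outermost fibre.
Model: a beam in bending, so sigma = (M·y) / I.
Solve for M: M = (sigma·I) / y.
Convert to SI units:
  sigma = 165.3 MPa = 1.653 × 10⁸ Pa
Substitute:
  M = ((1.653 × 10⁸) × 0.000522) / 0.193
  M = 447100 N·m
Convert: M = 447100 N·m = 447.1 kN·m
Final answer: M = 447.1 kN·m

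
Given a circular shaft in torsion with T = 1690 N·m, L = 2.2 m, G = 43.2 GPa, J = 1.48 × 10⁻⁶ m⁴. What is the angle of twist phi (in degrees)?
Model: a circular shaft in torsion, so phi = (T·L) / (G·J).
Convert to SI units:
  G = 43.2 GPa = 4.32 × 10¹⁰ Pa
Substitute:
  phi = (1690 × 2.2) / ((4.32 × 10¹⁰) × (1.48 × 10⁻⁶))
  phi = 0.05815 rad
Convert to degrees: phi = 0.05815 × 180/π = 3.332°
Final answer: phi = 3.332°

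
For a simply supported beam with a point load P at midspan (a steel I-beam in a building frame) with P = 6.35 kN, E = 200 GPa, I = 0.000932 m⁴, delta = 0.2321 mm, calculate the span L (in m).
Model: a simply supported beam with a point load P at midspan, so delta = (P·L^3) / (48·E·I).
Solve for L: L = ((48·delta·E·I) / P)^(1/3).
Convert to SI units:
  P = 6.35 kN = 6350 N
  E = 200 GPa = 2 × 10¹¹ Pa
  delta = 0.2321 mm = 0.0002321 m
Substitute:
  L = ((48 × 0.0002321 × (2 × 10¹¹) × 0.000932) / 6350)^(1/3)
  L = 6.89 m
Final answer: L = 6.89 m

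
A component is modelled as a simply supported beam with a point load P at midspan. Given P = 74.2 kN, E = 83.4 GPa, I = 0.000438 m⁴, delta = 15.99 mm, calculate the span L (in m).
Model: a simply supported beam with a point load P at midspan, so delta = (P·L^3) / (48·E·I).
Solve for L: L = ((48·delta·E·I) / P)^(1/3).
Convert to SI units:
  P = 74.2 kN = 74200 N
  E = 83.4 GPa = 8.34 × 10¹⁰ Pa
  delta = 15.99 mm = 0.01599 m
Substitute:
  L = ((48 × 0.01599 × (8.34 × 10¹⁰) × 0.000438) / 74200)^(1/3)
  L = 7.23 m
Final answer: L = 7.23 m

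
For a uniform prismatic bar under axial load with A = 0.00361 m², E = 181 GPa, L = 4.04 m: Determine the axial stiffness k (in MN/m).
Model: a uniform prismatic bar under axial load, so k = (A·E) / L.
Convert to SI units:
  E = 181 GPa = 1.81 × 10¹¹ Pa
Substitute:
  k = (0.00361 × (1.81 × 10¹¹)) / 4.04
  k = 1.617 × 10⁸ N/m
Convert: k = 1.617 × 10⁸ N/m = 161.7 MN/m
Final answer: k = 161.7 MN/m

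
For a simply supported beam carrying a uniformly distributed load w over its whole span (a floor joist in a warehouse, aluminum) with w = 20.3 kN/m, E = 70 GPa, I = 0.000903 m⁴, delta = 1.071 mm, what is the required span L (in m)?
Model: a simply supported beam carrying a uniformly distributed load w over its whole span, so delta = (5·w·L^4) / (384·E·I).
Solve for L: L = ((384·delta·E·I) / (5·w))^(1/4).
Convert to SI units:
  w = 20.3 kN/m = 20300 N/m
  E = 70 GPa = 7 × 10¹⁰ Pa
  delta = 1.071 mm = 0.001071 m
Substitute:
  L = ((384 × 0.001071 × (7 × 10¹⁰) × 0.000903) / (5 × 20300))^(1/4)
  L = 4 m
Final answer: L = 4 m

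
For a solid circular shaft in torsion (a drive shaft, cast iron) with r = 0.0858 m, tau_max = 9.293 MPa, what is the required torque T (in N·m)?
Model: a solid circular shaft in torsion, so tau_max = (2·T) / (π·r^3).
Solve for T: T = (π·tau_max·r^3) / 2.
Convert to SI units:
  tau_max = 9.293 MPa = 9.293 × 10⁶ Pa
Substitute:
  T = (π × (9.293 × 10⁶) × 0.0858^3) / 2
  T = 9220 N·m
Final answer: T = 9220 N·m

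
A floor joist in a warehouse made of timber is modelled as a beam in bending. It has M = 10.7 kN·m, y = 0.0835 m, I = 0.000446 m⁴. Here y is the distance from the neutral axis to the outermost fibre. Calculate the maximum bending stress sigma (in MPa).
Model: a beam in bending, so sigma = (M·y) / I.
Convert to SI units:
  M = 10.7 kN·m = 10700 N·m
Substitute:
  sigma = (10700 × 0.0835) / 0.000446
  sigma = 2.003 × 10⁶ Pa
Convert: sigma = 2.003 × 10⁶ Pa = 2.003 MPa
Final answer: sigma = 2.003 MPa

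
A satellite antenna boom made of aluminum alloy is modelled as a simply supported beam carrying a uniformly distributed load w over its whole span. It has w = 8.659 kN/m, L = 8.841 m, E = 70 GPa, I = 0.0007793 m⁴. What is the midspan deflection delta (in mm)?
Model: a simply supported beam carrying a uniformly distributed load w over its whole span, so delta = (5·w·L^4) / (384·E·I).
Convert to SI units:
  w = 8.659 kN/m = 8659 N/m
  E = 70 GPa = 7 × 10¹⁰ Pa
Substitute:
  delta = (5 × 8659 × 8.841^4) / (384 × (7 × 10¹⁰) × 0.0007793)
  delta = 0.01263 m
Convert: delta = 0.01263 m = 12.63 mm
Final answer: delta = 12.63 mm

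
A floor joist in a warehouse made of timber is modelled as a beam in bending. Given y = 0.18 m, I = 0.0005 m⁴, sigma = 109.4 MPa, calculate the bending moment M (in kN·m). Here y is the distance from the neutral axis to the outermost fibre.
Model: a beam in bending, so sigma = (M·y) / I.
Solve for M: M = (sigma·I) / y.
Convert to SI units:
  sigma = 109.4 MPa = 1.094 × 10⁸ Pa
Substitute:
  M = ((1.094 × 10⁸) × 0.0005) / 0.18
  M = 303900 N·m
Convert: M = 303900 N·m = 303.9 kN·m
Final answer: M = 303.9 kN·m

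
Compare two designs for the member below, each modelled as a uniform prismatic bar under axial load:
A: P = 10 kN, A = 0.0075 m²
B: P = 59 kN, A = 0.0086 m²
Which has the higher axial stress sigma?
Model: a uniform prismatic bar under axial load, so sigma = P / A (SI units).
  A: sigma = 10000 / 0.0075 = 1.333 × 10⁶ Pa = 1.333 MPa
  B: sigma = 59000 / 0.0086 = 6.86 × 10⁶ Pa = 6.86 MPa
6.86 MPa > 1.333 MPa, so B is larger.
Final answer: B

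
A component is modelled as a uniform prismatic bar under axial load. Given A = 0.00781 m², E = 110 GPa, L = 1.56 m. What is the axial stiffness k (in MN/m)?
Model: a uniform prismatic bar under axial load, so k = (A·E) / L.
Convert to SI units:
  E = 110 GPa = 1.1 × 10¹¹ Pa
Substitute:
  k = (0.00781 × (1.1 × 10¹¹)) / 1.56
  k = 5.507 × 10⁸ N/m
Convert: k = 5.507 × 10⁸ N/m = 550.7 MN/m
Final answer: k = 550.7 MN/m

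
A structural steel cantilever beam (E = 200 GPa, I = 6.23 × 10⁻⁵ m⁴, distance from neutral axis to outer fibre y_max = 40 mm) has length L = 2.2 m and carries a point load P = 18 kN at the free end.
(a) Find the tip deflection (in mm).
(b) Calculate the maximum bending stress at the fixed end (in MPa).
(a) Tip deflection of a cantilever with an end point load: δ = P·L^3 / (3·E·I). Convert P = 18 kN = 18000 N, E = 200 GPa = 2 × 10¹¹ Pa.
  δ = (18000 × 2.2^3) / (3 × (2 × 10¹¹) × (6.23 × 10⁻⁵)) = 0.005127 m = 5.127 mm
(b) Maximum bending moment at the fixed end: M = P·L = 18000 × 2.2 = 39600 N·m. Convert y_max = 40 mm = 0.04 m.
  σ = M·y_max / I = (39600 × 0.04) / (6.23 × 10⁻⁵) = 2.543 × 10⁷ Pa = 25.43 MPa
Final answer: (a) δ = 5.127 mm, (b) σ = 25.43 MPa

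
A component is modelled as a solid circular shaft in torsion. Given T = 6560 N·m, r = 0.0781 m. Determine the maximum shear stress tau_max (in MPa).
Model: a solid circular shaft in torsion, so tau_max = (2·T) / (π·r^3).
Substitute:
  tau_max = (2 × 6560) / (π × 0.0781^3)
  tau_max = 8.767 × 10⁶ Pa
Convert: tau_max = 8.767 × 10⁶ Pa = 8.767 MPa
Final answer: tau_max = 8.767 MPa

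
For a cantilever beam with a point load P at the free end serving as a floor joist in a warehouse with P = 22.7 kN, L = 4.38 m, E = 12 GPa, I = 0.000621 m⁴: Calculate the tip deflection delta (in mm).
Model: a cantilever beam with a point load P at the free end, so delta = (P·L^3) / (3·E·I).
Convert to SI units:
  P = 22.7 kN = 22700 N
  E = 12 GPa = 1.2 × 10¹⁰ Pa
Substitute:
  delta = (22700 × 4.38^3) / (3 × (1.2 × 10¹⁰) × 0.000621)
  delta = 0.08532 m
Convert: delta = 0.08532 m = 85.32 mm
Final answer: delta = 85.32 mm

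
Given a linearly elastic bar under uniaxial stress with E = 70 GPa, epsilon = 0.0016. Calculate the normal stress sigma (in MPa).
Model: a linearly elastic bar under uniaxial stress, so sigma = E·epsilon.
Convert to SI units:
  E = 70 GPa = 7 × 10¹⁰ Pa
Substitute:
  sigma = (7 × 10¹⁰) × 0.0016
  sigma = 1.12 × 10⁸ Pa
Convert: sigma = 1.12 × 10⁸ Pa = 112 MPa
Final answer: sigma = 112 MPa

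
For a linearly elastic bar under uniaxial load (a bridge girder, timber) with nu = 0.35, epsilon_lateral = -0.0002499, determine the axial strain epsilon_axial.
Model: a linearly elastic bar under uniaxial load, so epsilon_lateral = -nu·epsilon_axial.
Solve for epsilon_axial: epsilon_axial = -epsilon_lateral / nu.
Substitute:
  epsilon_axial = -(-0.0002499) / 0.35
  epsilon_axial = 0.000714
Final answer: epsilon_axial = 0.000714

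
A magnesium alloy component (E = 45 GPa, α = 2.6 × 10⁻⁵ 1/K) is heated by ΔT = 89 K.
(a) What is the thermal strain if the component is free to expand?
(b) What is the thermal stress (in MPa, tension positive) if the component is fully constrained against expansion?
(a) Free thermal strain ε_th = α·ΔT = (2.6 × 10⁻⁵) × 89 = 0.002314
(b) Fully constrained, the expansion is suppressed, so σ = -E·α·ΔT. Convert E = 45 GPa = 4.5 × 10¹⁰ Pa.
  σ = -(4.5 × 10¹⁰) × (2.6 × 10⁻⁵) × 89 = -1.041 × 10⁸ Pa = -104.1 MPa (compressive)
Final answer: (a) ε_th = 0.002314, (b) σ = -104.1 MPa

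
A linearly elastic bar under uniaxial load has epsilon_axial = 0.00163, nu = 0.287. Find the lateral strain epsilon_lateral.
Model: a linearly elastic bar under uniaxial load, so epsilon_lateral = -nu·epsilon_axial.
Substitute:
  epsilon_lateral = -(0.287 × 0.00163)
  epsilon_lateral = -0.0004678
Final answer: epsilon_lateral = -0.0004678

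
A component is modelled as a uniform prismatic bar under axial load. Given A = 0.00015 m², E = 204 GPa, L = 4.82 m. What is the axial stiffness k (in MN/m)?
Model: a uniform prismatic bar under axial load, so k = (A·E) / L.
Convert to SI units:
  E = 204 GPa = 2.04 × 10¹¹ Pa
Substitute:
  k = (0.00015 × (2.04 × 10¹¹)) / 4.82
  k = 6.349 × 10⁶ N/m
Convert: k = 6.349 × 10⁶ N/m = 6.349 MN/m
Final answer: k = 6.349 MN/m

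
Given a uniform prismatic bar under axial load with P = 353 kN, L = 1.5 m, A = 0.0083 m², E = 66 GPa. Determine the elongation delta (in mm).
Model: a uniform prismatic bar under axial load, so delta = (P·L) / (A·E).
Convert to SI units:
  P = 353 kN = 353000 N
  E = 66 GPa = 6.6 × 10¹⁰ Pa
Substitute:
  delta = (353000 × 1.5) / (0.0083 × (6.6 × 10¹⁰))
  delta = 0.0009666 m
Convert: delta = 0.0009666 m = 0.9666 mm
Final answer: delta = 0.9666 mm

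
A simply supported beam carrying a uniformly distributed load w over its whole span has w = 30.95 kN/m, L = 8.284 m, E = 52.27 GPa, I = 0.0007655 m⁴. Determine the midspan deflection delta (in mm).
Model: a simply supported beam carrying a uniformly distributed load w over its whole span, so delta = (5·w·L^4) / (384·E·I).
Convert to SI units:
  w = 30.95 kN/m = 30950 N/m
  E = 52.27 GPa = 5.227 × 10¹⁰ Pa
Substitute:
  delta = (5 × 30950 × 8.284^4) / (384 × (5.227 × 10¹⁰) × 0.0007655)
  delta = 0.04743 m
Convert: delta = 0.04743 m = 47.43 mm
Final answer: delta = 47.43 mm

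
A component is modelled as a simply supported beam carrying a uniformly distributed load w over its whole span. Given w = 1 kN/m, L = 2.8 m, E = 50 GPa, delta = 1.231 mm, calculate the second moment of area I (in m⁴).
Model: a simply supported beam carrying a uniformly distributed load w over its whole span, so delta = (5·w·L^4) / (384·E·I).
Solve for I: I = (5·w·L^4) / (384·delta·E).
Convert to SI units:
  w = 1 kN/m = 1000 N/m
  E = 50 GPa = 5 × 10¹⁰ Pa
  delta = 1.231 mm = 0.001231 m
Substitute:
  I = (5 × 1000 × 2.8^4) / (384 × 0.001231 × (5 × 10¹⁰))
  I = 1.3 × 10⁻⁵ m⁴
Final answer: I = 1.3 × 10⁻⁵ m⁴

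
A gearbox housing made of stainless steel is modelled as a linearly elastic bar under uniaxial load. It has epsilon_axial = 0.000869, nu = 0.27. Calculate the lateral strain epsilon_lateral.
Model: a linearly elastic bar under uniaxial load, so epsilon_lateral = -nu·epsilon_axial.
Substitute:
  epsilon_lateral = -(0.27 × 0.000869)
  epsilon_lateral = -0.0002346
Final answer: epsilon_lateral = -0.0002346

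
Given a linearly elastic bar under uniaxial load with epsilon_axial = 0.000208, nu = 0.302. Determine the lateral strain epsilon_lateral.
Model: a linearly elastic bar under uniaxial load, so epsilon_lateral = -nu·epsilon_axial.
Substitute:
  epsilon_lateral = -(0.302 × 0.000208)
  epsilon_lateral = -6.282 × 10⁻⁵
Final answer: epsilon_lateral = -6.282 × 10⁻⁵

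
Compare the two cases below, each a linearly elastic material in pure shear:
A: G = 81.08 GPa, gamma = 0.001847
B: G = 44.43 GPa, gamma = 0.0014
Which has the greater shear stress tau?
Model: a linearly elastic material in pure shear, so tau = G·gamma (SI units).
  A: tau = (8.108 × 10¹⁰) × 0.001847 = 1.498 × 10⁸ Pa = 149.8 MPa
  B: tau = (4.443 × 10¹⁰) × 0.0014 = 6.22 × 10⁷ Pa = 62.2 MPa
149.8 MPa > 62.2 MPa, so A is larger.
Final answer: A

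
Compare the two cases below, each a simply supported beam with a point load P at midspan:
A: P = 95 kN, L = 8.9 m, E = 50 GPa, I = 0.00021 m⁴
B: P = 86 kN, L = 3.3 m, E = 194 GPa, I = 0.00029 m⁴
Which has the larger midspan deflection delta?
Model: a simply supported beam with a point load P at midspan, so delta = (P·L^3) / (48·E·I) (SI units).
  A: delta = (95000 × 8.9^3) / (48 × (5 × 10¹⁰) × 0.00021) = 0.1329 m = 132.9 mm
  B: delta = (86000 × 3.3^3) / (48 × (1.94 × 10¹¹) × 0.00029) = 0.001144 m = 1.144 mm
132.9 mm > 1.144 mm, so A is larger.
Final answer: A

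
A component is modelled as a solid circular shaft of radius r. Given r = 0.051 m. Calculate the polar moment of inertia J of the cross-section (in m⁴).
Model: a solid circular shaft of radius r, so J = (π·r^4) / 2.
Substitute:
  J = (π × 0.051^4) / 2
  J = 1.063 × 10⁻⁵ m⁴
Final answer: J = 1.063 × 10⁻⁵ m⁴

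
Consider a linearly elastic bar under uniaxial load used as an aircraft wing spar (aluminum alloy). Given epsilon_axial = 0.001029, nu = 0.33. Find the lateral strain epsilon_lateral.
Model: a linearly elastic bar under uniaxial load, so epsilon_lateral = -nu·epsilon_axial.
Substitute:
  epsilon_lateral = -(0.33 × 0.001029)
  epsilon_lateral = -0.0003396
Final answer: epsilon_lateral = -0.0003396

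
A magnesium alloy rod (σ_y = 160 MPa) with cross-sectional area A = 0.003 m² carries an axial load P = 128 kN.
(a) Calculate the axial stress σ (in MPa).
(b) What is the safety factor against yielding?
(a) Axial stress σ = P/A. Convert P = 128 kN = 128000 N.
  σ = 128000 / 0.003 = 4.267 × 10⁷ Pa = 42.67 MPa
(b) Safety factor SF = σ_y/σ = 160 / 42.67 = 3.75
Final answer: (a) σ = 42.67 MPa, (b) SF = 3.75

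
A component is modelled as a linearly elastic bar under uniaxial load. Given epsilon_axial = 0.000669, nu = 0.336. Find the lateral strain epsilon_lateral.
Model: a linearly elastic bar under uniaxial load, so epsilon_lateral = -nu·epsilon_axial.
Substitute:
  epsilon_lateral = -(0.336 × 0.000669)
  epsilon_lateral = -0.0002248
Final answer: epsilon_lateral = -0.0002248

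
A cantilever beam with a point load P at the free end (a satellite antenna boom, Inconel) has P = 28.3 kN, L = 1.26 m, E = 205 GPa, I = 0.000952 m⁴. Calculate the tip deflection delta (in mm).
Model: a cantilever beam with a point load P at the free end, so delta = (P·L^3) / (3·E·I).
Convert to SI units:
  P = 28.3 kN = 28300 N
  E = 205 GPa = 2.05 × 10¹¹ Pa
Substitute:
  delta = (28300 × 1.26^3) / (3 × (2.05 × 10¹¹) × 0.000952)
  delta = 9.669 × 10⁻⁵ m
Convert: delta = 9.669 × 10⁻⁵ m = 0.09669 mm
Final answer: delta = 0.09669 mm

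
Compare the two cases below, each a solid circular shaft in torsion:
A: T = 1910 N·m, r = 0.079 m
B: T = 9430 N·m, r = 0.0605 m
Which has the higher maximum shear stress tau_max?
Model: a solid circular shaft in torsion, so tau_max = (2·T) / (π·r^3) (SI units).
  A: tau_max = (2 × 1910) / (π × 0.079^3) = 2.466 × 10⁶ Pa = 2.466 MPa
  B: tau_max = (2 × 9430) / (π × 0.0605^3) = 2.711 × 10⁷ Pa = 27.11 MPa
27.11 MPa > 2.466 MPa, so B is larger.
Final answer: B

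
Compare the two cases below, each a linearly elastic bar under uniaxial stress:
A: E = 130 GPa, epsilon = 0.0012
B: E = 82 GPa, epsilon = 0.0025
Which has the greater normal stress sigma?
Model: a linearly elastic bar under uniaxial stress, so sigma = E·epsilon (SI units).
  A: sigma = (1.3 × 10¹¹) × 0.0012 = 1.56 × 10⁸ Pa = 156 MPa
  B: sigma = (8.2 × 10¹⁰) × 0.0025 = 2.05 × 10⁸ Pa = 205 MPa
205 MPa > 156 MPa, so B is larger.
Final answer: B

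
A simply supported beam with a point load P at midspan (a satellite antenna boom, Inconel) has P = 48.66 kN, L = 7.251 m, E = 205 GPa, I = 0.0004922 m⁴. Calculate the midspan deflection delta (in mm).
Model: a simply supported beam with a point load P at midspan, so delta = (P·L^3) / (48·E·I).
Convert to SI units:
  P = 48.66 kN = 48660 N
  E = 205 GPa = 2.05 × 10¹¹ Pa
Substitute:
  delta = (48660 × 7.251^3) / (48 × (2.05 × 10¹¹) × 0.0004922)
  delta = 0.00383 m
Convert: delta = 0.00383 m = 3.83 mm
Final answer: delta = 3.83 mm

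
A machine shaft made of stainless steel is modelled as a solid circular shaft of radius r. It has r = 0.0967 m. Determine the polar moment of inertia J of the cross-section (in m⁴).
Model: a solid circular shaft of radius r, so J = (π·r^4) / 2.
Substitute:
  J = (π × 0.0967^4) / 2
  J = 0.0001373 m⁴
Final answer: J = 0.0001373 m⁴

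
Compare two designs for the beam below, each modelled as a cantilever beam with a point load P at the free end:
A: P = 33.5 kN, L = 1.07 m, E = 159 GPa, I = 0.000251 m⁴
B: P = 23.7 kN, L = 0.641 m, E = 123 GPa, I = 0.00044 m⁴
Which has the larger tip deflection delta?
Model: a cantilever beam with a point load P at the free end, so delta = (P·L^3) / (3·E·I) (SI units).
  A: delta = (33500 × 1.07^3) / (3 × (1.59 × 10¹¹) × 0.000251) = 0.0003428 m = 0.3428 mm
  B: delta = (23700 × 0.641^3) / (3 × (1.23 × 10¹¹) × 0.00044) = 3.845 × 10⁻⁵ m = 0.03845 mm
0.3428 mm > 0.03845 mm, so A is larger.
Final answer: A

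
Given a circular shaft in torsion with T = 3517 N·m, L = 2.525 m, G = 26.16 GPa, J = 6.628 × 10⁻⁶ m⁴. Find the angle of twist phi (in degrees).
Model: a circular shaft in torsion, so phi = (T·L) / (G·J).
Convert to SI units:
  G = 26.16 GPa = 2.616 × 10¹⁰ Pa
Substitute:
  phi = (3517 × 2.525) / ((2.616 × 10¹⁰) × (6.628 × 10⁻⁶))
  phi = 0.05122 rad
Convert to degrees: phi = 0.05122 × 180/π = 2.935°
Final answer: phi = 2.935°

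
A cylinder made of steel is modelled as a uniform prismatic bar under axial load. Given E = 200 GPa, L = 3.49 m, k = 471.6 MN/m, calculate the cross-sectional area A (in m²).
Model: a uniform prismatic bar under axial load, so k = (A·E) / L.
Solve for A: A = (k·L) / E.
Convert to SI units:
  E = 200 GPa = 2 × 10¹¹ Pa
  k = 471.6 MN/m = 4.716 × 10⁸ N/m
Substitute:
  A = ((4.716 × 10⁸) × 3.49) / (2 × 10¹¹)
  A = 0.008229 m²
Final answer: A = 0.008229 m²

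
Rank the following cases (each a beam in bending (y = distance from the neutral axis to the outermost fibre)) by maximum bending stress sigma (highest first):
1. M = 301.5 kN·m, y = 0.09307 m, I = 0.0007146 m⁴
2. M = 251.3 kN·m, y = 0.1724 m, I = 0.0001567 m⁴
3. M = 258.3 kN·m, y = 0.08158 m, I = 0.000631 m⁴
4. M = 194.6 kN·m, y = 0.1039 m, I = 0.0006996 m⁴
Model: a beam in bending (y = distance from the neutral axis to the outermost fibre), so sigma = (M·y) / I (SI units).
  Case 1: sigma = (301500 × 0.09307) / 0.0007146 = 3.927 × 10⁷ Pa = 39.27 MPa
  Case 2: sigma = (251300 × 0.1724) / 0.0001567 = 2.765 × 10⁸ Pa = 276.5 MPa
  Case 3: sigma = (258300 × 0.08158) / 0.000631 = 3.339 × 10⁷ Pa = 33.39 MPa
  Case 4: sigma = (194600 × 0.1039) / 0.0006996 = 2.89 × 10⁷ Pa = 28.9 MPa
Ordering: 276.5 MPa (case 2) > 39.27 MPa (case 1) > 33.39 MPa (case 3) > 28.9 MPa (case 4)
Final answer: 2, 1, 3, 4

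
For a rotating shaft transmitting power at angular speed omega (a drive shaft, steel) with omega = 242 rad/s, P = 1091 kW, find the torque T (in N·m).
Model: a rotating shaft transmitting power at angular speed omega, so P = T·omega.
Solve for T: T = P / omega.
Convert to SI units:
  P = 1091 kW = 1.091 × 10⁶ W
Substitute:
  T = (1.091 × 10⁶) / 242
  T = 4508 N·m
Final answer: T = 4508 N·m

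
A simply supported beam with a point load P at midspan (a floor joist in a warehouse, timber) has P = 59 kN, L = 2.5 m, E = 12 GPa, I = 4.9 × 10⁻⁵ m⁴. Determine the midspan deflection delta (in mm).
Model: a simply supported beam with a point load P at midspan, so delta = (P·L^3) / (48·E·I).
Convert to SI units:
  P = 59 kN = 59000 N
  E = 12 GPa = 1.2 × 10¹⁰ Pa
Substitute:
  delta = (59000 × 2.5^3) / (48 × (1.2 × 10¹⁰) × (4.9 × 10⁻⁵))
  delta = 0.03266 m
Convert: delta = 0.03266 m = 32.66 mm
Final answer: delta = 32.66 mm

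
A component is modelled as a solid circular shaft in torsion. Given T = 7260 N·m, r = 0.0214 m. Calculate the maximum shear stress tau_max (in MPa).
Model: a solid circular shaft in torsion, so tau_max = (2·T) / (π·r^3).
Substitute:
  tau_max = (2 × 7260) / (π × 0.0214^3)
  tau_max = 4.716 × 10⁸ Pa
Convert: tau_max = 4.716 × 10⁸ Pa = 471.6 MPa
Final answer: tau_max = 471.6 MPa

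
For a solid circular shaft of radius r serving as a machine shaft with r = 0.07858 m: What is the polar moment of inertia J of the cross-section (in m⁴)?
Model: a solid circular shaft of radius r, so J = (π·r^4) / 2.
Substitute:
  J = (π × 0.07858^4) / 2
  J = 5.989 × 10⁻⁵ m⁴
Final answer: J = 5.989 × 10⁻⁵ m⁴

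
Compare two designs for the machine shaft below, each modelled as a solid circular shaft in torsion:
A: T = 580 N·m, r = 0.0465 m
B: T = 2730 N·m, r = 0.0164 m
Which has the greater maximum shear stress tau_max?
Model: a solid circular shaft in torsion, so tau_max = (2·T) / (π·r^3) (SI units).
  A: tau_max = (2 × 580) / (π × 0.0465^3) = 3.672 × 10⁶ Pa = 3.672 MPa
  B: tau_max = (2 × 2730) / (π × 0.0164^3) = 3.94 × 10⁸ Pa = 394 MPa
394 MPa > 3.672 MPa, so B is larger.
Final answer: B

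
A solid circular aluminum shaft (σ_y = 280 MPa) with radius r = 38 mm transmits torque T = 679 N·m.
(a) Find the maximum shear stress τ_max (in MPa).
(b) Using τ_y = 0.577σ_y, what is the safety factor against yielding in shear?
(a) For a solid circular shaft, τ_max = T·r/J with J = π·r^4/2, i.e. τ_max = 2·T / (π·r^3). Convert r = 38 mm = 0.038 m.
  τ_max = (2 × 679) / (π × 0.038^3) = 7.878 × 10⁶ Pa = 7.878 MPa
(b) τ_y = 0.577 × 280 = 161.56 MPa
  SF = τ_y/τ_max = 161.56 / 7.878 = 20.51
Final answer: (a) τ_max = 7.878 MPa, (b) SF = 20.51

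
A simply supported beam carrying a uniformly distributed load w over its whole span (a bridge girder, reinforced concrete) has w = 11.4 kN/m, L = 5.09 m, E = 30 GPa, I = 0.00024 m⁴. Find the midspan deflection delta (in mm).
Model: a simply supported beam carrying a uniformly distributed load w over its whole span, so delta = (5·w·L^4) / (384·E·I).
Convert to SI units:
  w = 11.4 kN/m = 11400 N/m
  E = 30 GPa = 3 × 10¹⁰ Pa
Substitute:
  delta = (5 × 11400 × 5.09^4) / (384 × (3 × 10¹⁰) × 0.00024)
  delta = 0.01384 m
Convert: delta = 0.01384 m = 13.84 mm
Final answer: delta = 13.84 mm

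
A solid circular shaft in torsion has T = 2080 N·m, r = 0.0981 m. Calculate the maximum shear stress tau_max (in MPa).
Model: a solid circular shaft in torsion, so tau_max = (2·T) / (π·r^3).
Substitute:
  tau_max = (2 × 2080) / (π × 0.0981^3)
  tau_max = 1.403 × 10⁶ Pa
Convert: tau_max = 1.403 × 10⁶ Pa = 1.403 MPa
Final answer: tau_max = 1.403 MPa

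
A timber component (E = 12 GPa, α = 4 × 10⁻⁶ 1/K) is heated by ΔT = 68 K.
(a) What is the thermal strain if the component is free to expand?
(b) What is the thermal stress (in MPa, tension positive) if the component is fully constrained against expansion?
(a) Free thermal strain ε_th = α·ΔT = (4 × 10⁻⁶) × 68 = 0.000272
(b) Fully constrained, the expansion is suppressed, so σ = -E·α·ΔT. Convert E = 12 GPa = 1.2 × 10¹⁰ Pa.
  σ = -(1.2 × 10¹⁰) × (4 × 10⁻⁶) × 68 = -3.264 × 10⁶ Pa = -3.264 MPa (compressive)
Final answer: (a) ε_th = 0.000272, (b) σ = -3.264 MPa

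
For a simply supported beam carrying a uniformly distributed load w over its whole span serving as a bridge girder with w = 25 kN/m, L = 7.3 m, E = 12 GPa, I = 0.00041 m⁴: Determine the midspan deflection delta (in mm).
Model: a simply supported beam carrying a uniformly distributed load w over its whole span, so delta = (5·w·L^4) / (384·E·I).
Convert to SI units:
  w = 25 kN/m = 25000 N/m
  E = 12 GPa = 1.2 × 10¹⁰ Pa
Substitute:
  delta = (5 × 25000 × 7.3^4) / (384 × (1.2 × 10¹⁰) × 0.00041)
  delta = 0.1879 m
Convert: delta = 0.1879 m = 187.9 mm
Final answer: delta = 187.9 mm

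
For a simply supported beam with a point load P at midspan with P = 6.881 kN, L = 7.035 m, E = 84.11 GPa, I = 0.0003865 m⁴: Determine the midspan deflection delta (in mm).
Model: a simply supported beam with a point load P at midspan, so delta = (P·L^3) / (48·E·I).
Convert to SI units:
  P = 6.881 kN = 6881 N
  E = 84.11 GPa = 8.411 × 10¹⁰ Pa
Substitute:
  delta = (6881 × 7.035^3) / (48 × (8.411 × 10¹⁰) × 0.0003865)
  delta = 0.001535 m
Convert: delta = 0.001535 m = 1.535 mm
Final answer: delta = 1.535 mm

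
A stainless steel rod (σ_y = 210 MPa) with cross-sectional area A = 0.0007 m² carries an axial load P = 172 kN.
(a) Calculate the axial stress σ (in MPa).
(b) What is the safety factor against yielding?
(a) Axial stress σ = P/A. Convert P = 172 kN = 172000 N.
  σ = 172000 / 0.0007 = 2.457 × 10⁸ Pa = 245.7 MPa
(b) Safety factor SF = σ_y/σ = 210 / 245.7 = 0.8547
Final answer: (a) σ = 245.7 MPa, (b) SF = 0.8547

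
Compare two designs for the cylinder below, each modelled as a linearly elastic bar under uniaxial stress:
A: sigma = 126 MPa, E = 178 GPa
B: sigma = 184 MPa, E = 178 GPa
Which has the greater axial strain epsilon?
Model: a linearly elastic bar under uniaxial stress, so epsilon = sigma / E (SI units).
  A: epsilon = (1.26 × 10⁸) / (1.78 × 10¹¹) = 0.0007079
  B: epsilon = (1.84 × 10⁸) / (1.78 × 10¹¹) = 0.001034
0.001034 > 0.0007079, so B is larger.
Final answer: B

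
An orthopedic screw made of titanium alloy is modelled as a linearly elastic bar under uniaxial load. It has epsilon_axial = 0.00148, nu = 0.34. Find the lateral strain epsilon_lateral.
Model: a linearly elastic bar under uniaxial load, so epsilon_lateral = -nu·epsilon_axial.
Substitute:
  epsilon_lateral = -(0.34 × 0.00148)
  epsilon_lateral = -0.0005032
Final answer: epsilon_lateral = -0.0005032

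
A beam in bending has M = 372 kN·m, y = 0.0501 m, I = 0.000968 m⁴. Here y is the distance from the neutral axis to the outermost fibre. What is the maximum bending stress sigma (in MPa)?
Model: a beam in bending, so sigma = (M·y) / I.
Convert to SI units:
  M = 372 kN·m = 372000 N·m
Substitute:
  sigma = (372000 × 0.0501) / 0.000968
  sigma = 1.925 × 10⁷ Pa
Convert: sigma = 1.925 × 10⁷ Pa = 19.25 MPa
Final answer: sigma = 19.25 MPa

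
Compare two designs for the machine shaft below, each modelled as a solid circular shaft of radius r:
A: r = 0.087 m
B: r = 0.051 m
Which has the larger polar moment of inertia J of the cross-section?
Model: a solid circular shaft of radius r, so J = (π·r^4) / 2 (SI units).
  A: J = (π × 0.087^4) / 2 = 8.999 × 10⁻⁵ m⁴
  B: J = (π × 0.051^4) / 2 = 1.063 × 10⁻⁵ m⁴
8.999 × 10⁻⁵ m⁴ > 1.063 × 10⁻⁵ m⁴, so A is larger.
Final answer: A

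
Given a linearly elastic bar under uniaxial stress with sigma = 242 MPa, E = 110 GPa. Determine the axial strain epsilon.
Model: a linearly elastic bar under uniaxial stress, so epsilon = sigma / E.
Convert to SI units:
  sigma = 242 MPa = 2.42 × 10⁸ Pa
  E = 110 GPa = 1.1 × 10¹¹ Pa
Substitute:
  epsilon = (2.42 × 10⁸) / (1.1 × 10¹¹)
  epsilon = 0.0022
Final answer: epsilon = 0.0022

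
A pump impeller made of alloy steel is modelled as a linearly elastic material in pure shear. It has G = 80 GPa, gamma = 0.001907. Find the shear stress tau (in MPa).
Model: a linearly elastic material in pure shear, so tau = G·gamma.
Convert to SI units:
  G = 80 GPa = 8 × 10¹⁰ Pa
Substitute:
  tau = (8 × 10¹⁰) × 0.001907
  tau = 1.526 × 10⁸ Pa
Convert: tau = 1.526 × 10⁸ Pa = 152.6 MPa
Final answer: tau = 152.6 MPa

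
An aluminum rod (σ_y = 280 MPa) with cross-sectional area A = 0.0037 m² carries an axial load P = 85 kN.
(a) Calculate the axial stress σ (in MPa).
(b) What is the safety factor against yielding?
(a) Axial stress σ = P/A. Convert P = 85 kN = 85000 N.
  σ = 85000 / 0.0037 = 2.297 × 10⁷ Pa = 22.97 MPa
(b) Safety factor SF = σ_y/σ = 280 / 22.97 = 12.19
Final answer: (a) σ = 22.97 MPa, (b) SF = 12.19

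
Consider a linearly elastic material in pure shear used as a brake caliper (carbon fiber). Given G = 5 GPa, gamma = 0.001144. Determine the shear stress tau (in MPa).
Model: a linearly elastic material in pure shear, so tau = G·gamma.
Convert to SI units:
  G = 5 GPa = 5 × 10⁹ Pa
Substitute:
  tau = (5 × 10⁹) × 0.001144
  tau = 5.72 × 10⁶ Pa
Convert: tau = 5.72 × 10⁶ Pa = 5.72 MPa
Final answer: tau = 5.72 MPa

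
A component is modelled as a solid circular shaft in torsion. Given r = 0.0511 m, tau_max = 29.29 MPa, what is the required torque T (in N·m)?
Model: a solid circular shaft in torsion, so tau_max = (2·T) / (π·r^3).
Solve for T: T = (π·tau_max·r^3) / 2.
Convert to SI units:
  tau_max = 29.29 MPa = 2.929 × 10⁷ Pa
Substitute:
  T = (π × (2.929 × 10⁷) × 0.0511^3) / 2
  T = 6139 N·m
Final answer: T = 6139 N·m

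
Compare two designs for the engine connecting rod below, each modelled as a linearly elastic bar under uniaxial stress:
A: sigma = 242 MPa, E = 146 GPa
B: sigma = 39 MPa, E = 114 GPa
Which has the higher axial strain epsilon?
Model: a linearly elastic bar under uniaxial stress, so epsilon = sigma / E (SI units).
  A: epsilon = (2.42 × 10⁸) / (1.46 × 10¹¹) = 0.001658
  B: epsilon = (3.9 × 10⁷) / (1.14 × 10¹¹) = 0.0003421
0.001658 > 0.0003421, so A is larger.
Final answer: A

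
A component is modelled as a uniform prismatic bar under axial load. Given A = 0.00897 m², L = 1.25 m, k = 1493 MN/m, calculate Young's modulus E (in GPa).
Model: a uniform prismatic bar under axial load, so k = (A·E) / L.
Solve for E: E = (k·L) / A.
Convert to SI units:
  k = 1493 MN/m = 1.493 × 10⁹ N/m
Substitute:
  E = ((1.493 × 10⁹) × 1.25) / 0.00897
  E = 2.081 × 10¹¹ Pa
Convert: E = 2.081 × 10¹¹ Pa = 208.1 GPa
Final answer: E = 208.1 GPa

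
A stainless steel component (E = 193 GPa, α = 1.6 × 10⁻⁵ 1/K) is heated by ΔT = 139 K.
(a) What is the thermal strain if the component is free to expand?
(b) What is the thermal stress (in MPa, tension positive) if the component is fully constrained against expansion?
(a) Free thermal strain ε_th = α·ΔT = (1.6 × 10⁻⁵) × 139 = 0.002224
(b) Fully constrained, the expansion is suppressed, so σ = -E·α·ΔT. Convert E = 193 GPa = 1.93 × 10¹¹ Pa.
  σ = -(1.93 × 10¹¹) × (1.6 × 10⁻⁵) × 139 = -4.292 × 10⁸ Pa = -429.2 MPa (compressive)
Final answer: (a) ε_th = 0.002224, (b) σ = -429.2 MPa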